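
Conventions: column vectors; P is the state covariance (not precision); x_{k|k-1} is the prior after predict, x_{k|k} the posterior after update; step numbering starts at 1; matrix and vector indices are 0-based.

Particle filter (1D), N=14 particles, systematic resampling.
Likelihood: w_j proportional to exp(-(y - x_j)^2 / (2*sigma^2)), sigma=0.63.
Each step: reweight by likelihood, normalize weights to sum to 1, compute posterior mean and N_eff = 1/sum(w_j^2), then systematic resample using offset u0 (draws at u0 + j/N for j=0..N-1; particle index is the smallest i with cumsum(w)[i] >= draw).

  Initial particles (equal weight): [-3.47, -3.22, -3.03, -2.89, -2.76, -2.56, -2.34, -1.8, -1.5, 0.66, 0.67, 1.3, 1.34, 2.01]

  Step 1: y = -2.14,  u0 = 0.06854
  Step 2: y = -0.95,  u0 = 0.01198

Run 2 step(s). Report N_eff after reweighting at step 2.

N_eff = 5.7471

step 1: w=[0.0214, 0.0458, 0.0733, 0.0979, 0.1225, 0.1593, 0.1891, 0.1719, 0.1187, 0.0000, 0.0000, 0.0000, 0.0000, 0.0000]  mean=-2.4028  Neff=7.2826  idx=[2, 2, 3, 4, 4, 5, 5, 6, 6, 7, 7, 7, 8, 8]
step 2: w=[0.0015, 0.0015, 0.0030, 0.0056, 0.0056, 0.0133, 0.0133, 0.0305, 0.0305, 0.1400, 0.1400, 0.1400, 0.2376, 0.2376]  mean=-1.7283  Neff=5.7471  idx=[4, 8, 9, 9, 10, 10, 11, 11, 12, 12, 12, 13, 13, 13]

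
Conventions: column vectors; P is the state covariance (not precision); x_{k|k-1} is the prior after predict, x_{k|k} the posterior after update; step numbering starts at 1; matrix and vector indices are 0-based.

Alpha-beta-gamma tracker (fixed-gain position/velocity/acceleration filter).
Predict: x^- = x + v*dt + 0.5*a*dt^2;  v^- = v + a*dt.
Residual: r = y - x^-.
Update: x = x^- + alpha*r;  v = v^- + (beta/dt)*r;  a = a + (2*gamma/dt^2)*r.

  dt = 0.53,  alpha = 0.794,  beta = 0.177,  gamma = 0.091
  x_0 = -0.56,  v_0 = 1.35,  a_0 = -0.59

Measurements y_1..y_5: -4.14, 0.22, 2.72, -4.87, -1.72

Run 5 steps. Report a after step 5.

a_post = -1.0370

step 1: x_pred=0.0726  r=-4.2126  x^+=-3.2722  v^+=-0.3696  a^+=-3.3194
step 2: x_pred=-3.9343  r=4.1543  x^+=-0.6358  v^+=-0.7415  a^+=-0.6278
step 3: x_pred=-1.1169  r=3.8369  x^+=1.9296  v^+=0.2072  a^+=1.8582
step 4: x_pred=2.3004  r=-7.1704  x^+=-3.3929  v^+=-1.2026  a^+=-2.7876
step 5: x_pred=-4.4218  r=2.7018  x^+=-2.2766  v^+=-1.7777  a^+=-1.0370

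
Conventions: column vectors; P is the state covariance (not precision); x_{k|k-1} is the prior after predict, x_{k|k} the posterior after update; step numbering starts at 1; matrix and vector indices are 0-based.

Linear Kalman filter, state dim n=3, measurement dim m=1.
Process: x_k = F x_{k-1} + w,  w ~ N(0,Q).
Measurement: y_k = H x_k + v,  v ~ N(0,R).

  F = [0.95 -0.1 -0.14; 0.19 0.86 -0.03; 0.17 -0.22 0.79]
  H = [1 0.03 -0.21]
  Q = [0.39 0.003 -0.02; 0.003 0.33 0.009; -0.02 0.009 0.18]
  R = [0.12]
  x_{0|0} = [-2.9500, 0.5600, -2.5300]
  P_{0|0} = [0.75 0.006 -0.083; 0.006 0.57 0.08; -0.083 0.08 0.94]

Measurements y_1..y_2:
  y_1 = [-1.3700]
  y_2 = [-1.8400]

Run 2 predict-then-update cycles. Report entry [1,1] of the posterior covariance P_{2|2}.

step 1: x^-=[-2.5043, -0.0030, -2.6234]  P^-=[1.1142 0.0933 -0.0558; 0.0933 0.7783 -0.0534; -0.0558 -0.0534 0.7654]  S=[1.2983]  K=[0.8693; 0.0985; -0.1680]  nu=[0.5835]  x^+=[-1.9971, 0.0545, -2.7214]  P^+=[0.1330 -0.0179 0.1338; -0.0179 0.7657 -0.0319; 0.1338 -0.0319 0.7287]
step 2: x^-=[-1.5217, -0.2510, -2.5014]  P^-=[0.4988 -0.0537 0.0405; -0.0537 0.8960 -0.1532; 0.0405 -0.1532 0.7241]  S=[0.6333]  K=[0.7717; 0.0085; -0.1833]  nu=[-0.8361]  x^+=[-2.1669, -0.2581, -2.3481]  P^+=[0.1217 -0.0578 0.1302; -0.0578 0.8960 -0.1522; 0.1302 -0.1522 0.7028]

P_post[1,1] = 0.8960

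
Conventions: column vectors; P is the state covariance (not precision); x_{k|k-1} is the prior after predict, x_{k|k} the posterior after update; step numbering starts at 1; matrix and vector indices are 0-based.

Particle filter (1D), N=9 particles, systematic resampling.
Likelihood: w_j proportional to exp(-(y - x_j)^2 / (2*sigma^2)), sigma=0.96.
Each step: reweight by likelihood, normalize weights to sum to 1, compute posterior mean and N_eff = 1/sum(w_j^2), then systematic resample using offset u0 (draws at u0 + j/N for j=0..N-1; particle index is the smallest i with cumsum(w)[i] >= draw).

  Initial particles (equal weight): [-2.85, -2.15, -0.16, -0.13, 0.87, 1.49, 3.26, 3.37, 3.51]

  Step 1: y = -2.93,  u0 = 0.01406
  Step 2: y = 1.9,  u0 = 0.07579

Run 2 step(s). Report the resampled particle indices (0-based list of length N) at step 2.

resampled_idx = [6, 6, 6, 7, 7, 7, 8, 8, 8]

step 1: w=[0.5709, 0.4118, 0.0089, 0.0081, 0.0002, 0.0000, 0.0000, 0.0000, 0.0000]  mean=-2.5147  Neff=2.0176  idx=[0, 0, 0, 0, 0, 0, 1, 1, 1]
step 2: w=[0.0110, 0.0110, 0.0110, 0.0110, 0.0110, 0.0110, 0.3113, 0.3113, 0.3113]  mean=-2.1962  Neff=3.4308  idx=[6, 6, 6, 7, 7, 7, 8, 8, 8]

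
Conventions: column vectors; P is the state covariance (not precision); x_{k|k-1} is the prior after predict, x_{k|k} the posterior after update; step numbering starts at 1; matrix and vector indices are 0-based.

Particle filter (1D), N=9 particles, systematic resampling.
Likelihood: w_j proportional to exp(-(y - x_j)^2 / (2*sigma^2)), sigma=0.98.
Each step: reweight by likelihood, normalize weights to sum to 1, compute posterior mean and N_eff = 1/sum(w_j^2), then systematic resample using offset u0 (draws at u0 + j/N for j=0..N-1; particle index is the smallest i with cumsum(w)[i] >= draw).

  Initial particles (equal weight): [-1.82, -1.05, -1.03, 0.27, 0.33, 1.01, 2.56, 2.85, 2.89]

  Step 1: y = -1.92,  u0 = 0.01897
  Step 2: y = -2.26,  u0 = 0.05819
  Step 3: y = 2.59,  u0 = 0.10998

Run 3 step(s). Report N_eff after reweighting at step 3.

step 1: w=[0.3984, 0.2701, 0.2652, 0.0330, 0.0287, 0.0046, 0.0000, 0.0000, 0.0000]  mean=-1.2588  Neff=3.2899  idx=[0, 0, 0, 0, 1, 1, 2, 2, 2]
step 2: w=[0.1529, 0.1529, 0.1529, 0.1529, 0.0789, 0.0789, 0.0769, 0.0769, 0.0769]  mean=-1.5162  Neff=8.0861  idx=[0, 1, 1, 2, 3, 4, 5, 6, 8]
step 3: w=[0.0091, 0.0091, 0.0091, 0.0091, 0.0091, 0.2296, 0.2296, 0.2476, 0.2476]  mean=-1.0752  Neff=4.3766  idx=[5, 5, 6, 6, 7, 7, 8, 8, 8]

N_eff = 4.3766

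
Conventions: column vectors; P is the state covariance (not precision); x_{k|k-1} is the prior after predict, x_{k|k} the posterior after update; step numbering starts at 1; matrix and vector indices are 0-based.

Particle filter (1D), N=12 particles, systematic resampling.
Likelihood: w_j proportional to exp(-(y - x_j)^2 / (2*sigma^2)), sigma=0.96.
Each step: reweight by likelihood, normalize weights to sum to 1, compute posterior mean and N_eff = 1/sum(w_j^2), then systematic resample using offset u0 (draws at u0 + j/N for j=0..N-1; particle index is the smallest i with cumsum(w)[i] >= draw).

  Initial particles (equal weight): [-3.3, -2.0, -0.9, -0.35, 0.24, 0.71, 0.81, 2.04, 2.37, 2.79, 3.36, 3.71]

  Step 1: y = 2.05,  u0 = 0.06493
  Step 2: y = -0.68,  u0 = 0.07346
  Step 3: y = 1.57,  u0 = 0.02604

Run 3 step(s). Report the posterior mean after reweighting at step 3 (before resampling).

step 1: w=[0.0000, 0.0000, 0.0021, 0.0101, 0.0389, 0.0870, 0.1000, 0.2303, 0.2179, 0.1712, 0.0908, 0.0517]  mean=2.1072  Neff=6.2523  idx=[5, 6, 6, 7, 7, 8, 8, 8, 9, 9, 10, 11]
step 2: w=[0.3475, 0.2972, 0.2972, 0.0179, 0.0179, 0.0064, 0.0064, 0.0064, 0.0014, 0.0014, 0.0001, 0.0000]  mean=0.8553  Neff=3.3529  idx=[0, 0, 0, 0, 1, 1, 1, 2, 2, 2, 2, 6]
step 3: w=[0.0787, 0.0787, 0.0787, 0.0787, 0.0860, 0.0860, 0.0860, 0.0860, 0.0860, 0.0860, 0.0860, 0.0831]  mean=0.9082  Neff=11.9808  idx=[0, 1, 2, 3, 4, 5, 6, 7, 8, 9, 10, 11]

post_mean = 0.9082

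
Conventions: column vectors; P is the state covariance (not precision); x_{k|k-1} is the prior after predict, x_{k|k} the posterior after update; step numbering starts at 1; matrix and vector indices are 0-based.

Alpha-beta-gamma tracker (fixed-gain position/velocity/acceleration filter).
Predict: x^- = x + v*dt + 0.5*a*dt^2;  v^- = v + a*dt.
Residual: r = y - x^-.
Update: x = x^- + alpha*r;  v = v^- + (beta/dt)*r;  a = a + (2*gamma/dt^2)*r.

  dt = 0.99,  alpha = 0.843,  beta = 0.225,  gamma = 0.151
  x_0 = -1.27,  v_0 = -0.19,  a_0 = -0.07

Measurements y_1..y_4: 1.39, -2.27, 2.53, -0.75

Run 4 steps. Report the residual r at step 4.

resid = -3.8582

step 1: x_pred=-1.4924  r=2.8824  x^+=0.9375  v^+=0.3958  a^+=0.8182
step 2: x_pred=1.7302  r=-4.0002  x^+=-1.6420  v^+=0.2966  a^+=-0.4144
step 3: x_pred=-1.5514  r=4.0814  x^+=1.8892  v^+=0.8139  a^+=0.8432
step 4: x_pred=3.1082  r=-3.8582  x^+=-0.1443  v^+=0.7718  a^+=-0.3457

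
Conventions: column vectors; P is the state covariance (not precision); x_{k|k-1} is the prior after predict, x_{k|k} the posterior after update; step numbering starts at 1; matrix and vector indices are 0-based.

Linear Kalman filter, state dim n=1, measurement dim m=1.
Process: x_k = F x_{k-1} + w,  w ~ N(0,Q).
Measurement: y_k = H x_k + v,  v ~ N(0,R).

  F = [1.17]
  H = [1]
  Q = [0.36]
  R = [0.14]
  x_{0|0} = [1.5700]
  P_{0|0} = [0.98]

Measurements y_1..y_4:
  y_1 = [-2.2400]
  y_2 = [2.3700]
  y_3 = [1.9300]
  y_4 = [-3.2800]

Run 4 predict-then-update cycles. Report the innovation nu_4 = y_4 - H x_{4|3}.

innov = [-5.4686]

step 1: x^-=[1.8369]  P^-=[1.7015]  S=[1.8415]  K=[0.9240]  nu=[-4.0769]  x^+=[-1.9301]  P^+=[0.1294]
step 2: x^-=[-2.2582]  P^-=[0.5371]  S=[0.6771]  K=[0.7932]  nu=[4.6282]  x^+=[1.4130]  P^+=[0.1111]
step 3: x^-=[1.6532]  P^-=[0.5120]  S=[0.6520]  K=[0.7853]  nu=[0.2768]  x^+=[1.8706]  P^+=[0.1099]
step 4: x^-=[2.1886]  P^-=[0.5105]  S=[0.6505]  K=[0.7848]  nu=[-5.4686]  x^+=[-2.1031]  P^+=[0.1099]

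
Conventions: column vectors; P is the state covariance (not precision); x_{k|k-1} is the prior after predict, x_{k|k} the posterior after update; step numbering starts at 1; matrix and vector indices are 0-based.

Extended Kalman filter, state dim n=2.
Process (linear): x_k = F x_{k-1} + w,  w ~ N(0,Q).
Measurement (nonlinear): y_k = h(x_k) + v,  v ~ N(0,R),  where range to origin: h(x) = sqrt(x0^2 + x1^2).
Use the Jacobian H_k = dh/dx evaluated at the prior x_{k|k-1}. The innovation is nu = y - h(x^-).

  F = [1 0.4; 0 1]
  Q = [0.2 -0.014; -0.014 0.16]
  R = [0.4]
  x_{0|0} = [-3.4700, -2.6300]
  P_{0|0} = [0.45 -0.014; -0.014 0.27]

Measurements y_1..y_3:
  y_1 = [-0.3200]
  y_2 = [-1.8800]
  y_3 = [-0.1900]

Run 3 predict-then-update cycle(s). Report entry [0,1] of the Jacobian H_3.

step 1: x^-=[-4.5220, -2.6300]  P^-=[0.6820 0.0800; 0.0800 0.4300]  H_jac=[-0.8644 -0.5028]  S=[1.0878]  K=[-0.5789; -0.2623]  nu=[-5.5512]  x^+=[-1.3084, -1.1739]  P^+=[0.3174 -0.0852; -0.0852 0.3552]
step 2: x^-=[-1.7779, -1.1739]  P^-=[0.5061 0.0429; 0.0429 0.5152]  H_jac=[-0.8345 -0.5510]  S=[0.9483]  K=[-0.4703; -0.3371]  nu=[-4.0105]  x^+=[0.1082, 0.1779]  P^+=[0.2964 -0.1074; -0.1074 0.4074]
step 3: x^-=[0.1793, 0.1779]  P^-=[0.4756 0.0415; 0.0415 0.5674]  H_jac=[0.7100 0.7042]  S=[0.9627]  K=[0.3811; 0.4457]  nu=[-0.4426]  x^+=[0.0106, -0.0194]  P^+=[0.3358 -0.1220; -0.1220 0.3762]

H_jac[0,1] = 0.7042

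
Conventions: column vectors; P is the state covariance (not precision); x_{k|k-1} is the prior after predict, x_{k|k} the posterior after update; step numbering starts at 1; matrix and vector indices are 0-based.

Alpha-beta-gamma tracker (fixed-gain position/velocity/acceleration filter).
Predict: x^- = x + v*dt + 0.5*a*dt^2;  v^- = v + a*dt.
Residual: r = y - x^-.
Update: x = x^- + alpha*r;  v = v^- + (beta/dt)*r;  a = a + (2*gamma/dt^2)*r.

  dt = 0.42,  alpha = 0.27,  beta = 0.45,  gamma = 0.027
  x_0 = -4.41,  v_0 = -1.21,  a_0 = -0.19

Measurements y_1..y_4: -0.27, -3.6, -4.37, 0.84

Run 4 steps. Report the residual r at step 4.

step 1: x_pred=-4.9350  r=4.6650  x^+=-3.6754  v^+=3.7084  a^+=1.2380
step 2: x_pred=-2.0087  r=-1.5913  x^+=-2.4384  v^+=2.5234  a^+=0.7509
step 3: x_pred=-1.3123  r=-3.0577  x^+=-2.1379  v^+=-0.4373  a^+=-0.1851
step 4: x_pred=-2.3379  r=3.1779  x^+=-1.4799  v^+=2.8898  a^+=0.7877

resid = 3.1779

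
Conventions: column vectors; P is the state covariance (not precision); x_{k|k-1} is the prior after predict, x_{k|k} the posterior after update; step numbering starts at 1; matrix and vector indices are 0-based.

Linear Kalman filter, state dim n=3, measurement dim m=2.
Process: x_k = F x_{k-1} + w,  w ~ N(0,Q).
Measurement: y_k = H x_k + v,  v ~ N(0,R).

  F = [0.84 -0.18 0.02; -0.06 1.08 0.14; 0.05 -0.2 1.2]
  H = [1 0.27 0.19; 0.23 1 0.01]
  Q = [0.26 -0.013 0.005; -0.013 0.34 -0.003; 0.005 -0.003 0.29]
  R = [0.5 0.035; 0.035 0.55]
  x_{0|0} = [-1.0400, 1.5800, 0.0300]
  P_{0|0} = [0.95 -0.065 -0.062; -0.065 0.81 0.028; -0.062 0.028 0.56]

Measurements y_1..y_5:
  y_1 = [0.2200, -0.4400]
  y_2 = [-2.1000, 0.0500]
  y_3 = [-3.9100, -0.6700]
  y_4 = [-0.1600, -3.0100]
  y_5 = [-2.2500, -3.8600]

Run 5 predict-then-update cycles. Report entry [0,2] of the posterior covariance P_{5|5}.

P_post[0,2] = -0.5092

step 1: x^-=[-1.1574, 1.7730, -0.3320]  P^-=[0.9742 -0.2838 0.0303; -0.2838 1.3171 -0.0515; 0.0303 -0.0515 1.1116]  S=[1.4633 0.3071; 0.3071 1.7873]  K=[0.6476 -0.1445; -0.1084 0.7187; 0.1654 -0.0471]  nu=[0.9618, -1.9435]  x^+=[-0.2537, 0.2719, -0.0813]  P^+=[0.3806 -0.1431 -0.1219; -0.1431 0.4245 -0.0028; -0.1219 -0.0028 1.0724]
step 2: x^-=[-0.2636, 0.2974, -0.1647]  P^-=[0.5819 -0.2573 -0.0351; -0.2573 0.8772 0.0793; -0.0351 0.0793 1.8417]  S=[1.0682 0.1493; 0.1493 1.3413]  K=[0.4941 -0.1473; -0.0918 0.6207; 0.3103 0.0323]  nu=[-1.8854, -0.1852]  x^+=[-1.1679, 0.3556, -0.7556]  P^+=[0.3138 -0.1340 -0.1880; -0.1340 0.3685 0.0545; -0.1880 0.0545 1.7345]
step 3: x^-=[-1.0601, 0.3483, -1.0362]  P^-=[0.5279 -0.2407 -0.1049; -0.2407 0.8419 0.2804; -0.1049 0.2804 2.7572]  S=[1.0477 0.1817; 0.1817 1.3145]  K=[0.4494 -0.1537; -0.0677 0.6098; 0.4454 0.1543]  nu=[-2.7470, -0.7641]  x^+=[-2.1773, 0.0683, -2.3776]  P^+=[0.3103 -0.1373 -0.2836; -0.1373 0.3632 0.1408; -0.2836 0.1408 2.4931]
step 4: x^-=[-1.8888, -0.1285, -2.9756]  P^-=[0.5227 -0.2518 -0.2019; -0.2518 0.8788 0.5243; -0.2019 0.5243 3.7965]  S=[1.0649 0.2224; 0.2224 1.3505]  K=[0.4263 -0.1692; -0.0496 0.6199; 0.5602 0.2897]  nu=[2.3288, -2.4173]  x^+=[-0.4871, -1.7424, -2.3713]  P^+=[0.3226 -0.1484 -0.3964; -0.1484 0.3709 0.2373; -0.3964 0.2373 3.2767]
step 5: x^-=[-0.1429, -2.1845, -2.5214]  P^-=[0.5308 -0.2754 -0.3154; -0.2754 0.9357 0.7833; -0.3154 0.7833 4.8656]  S=[1.0865 0.2605; 0.2605 1.4018]  K=[0.4100 -0.1878; -0.0361 0.6346; 0.6545 0.4201]  nu=[-1.0382, -1.6174]  x^+=[-0.2648, -3.1735, -3.8804]  P^+=[0.3388 -0.1618 -0.5092; -0.1618 0.3817 0.3310; -0.5092 0.3310 4.0094]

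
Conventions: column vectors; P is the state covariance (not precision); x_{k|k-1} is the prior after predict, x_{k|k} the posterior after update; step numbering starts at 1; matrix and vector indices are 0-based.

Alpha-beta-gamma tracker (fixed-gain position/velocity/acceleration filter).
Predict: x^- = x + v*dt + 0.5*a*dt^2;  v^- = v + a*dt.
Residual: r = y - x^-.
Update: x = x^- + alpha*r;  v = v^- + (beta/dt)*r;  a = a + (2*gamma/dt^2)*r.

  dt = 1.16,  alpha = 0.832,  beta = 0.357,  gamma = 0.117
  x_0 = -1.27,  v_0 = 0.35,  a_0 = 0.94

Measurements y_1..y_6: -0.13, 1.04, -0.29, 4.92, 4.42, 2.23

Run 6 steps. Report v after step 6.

v_post = 0.2355

step 1: x_pred=-0.2316  r=0.1016  x^+=-0.1471  v^+=1.4717  a^+=0.9577
step 2: x_pred=2.2044  r=-1.1644  x^+=1.2356  v^+=2.2242  a^+=0.7552
step 3: x_pred=4.3238  r=-4.6138  x^+=0.4851  v^+=1.6803  a^+=-0.0472
step 4: x_pred=2.4025  r=2.5175  x^+=4.4971  v^+=2.4004  a^+=0.3906
step 5: x_pred=7.5443  r=-3.1243  x^+=4.9449  v^+=1.8920  a^+=-0.1527
step 6: x_pred=7.0368  r=-4.8068  x^+=3.0375  v^+=0.2355  a^+=-0.9886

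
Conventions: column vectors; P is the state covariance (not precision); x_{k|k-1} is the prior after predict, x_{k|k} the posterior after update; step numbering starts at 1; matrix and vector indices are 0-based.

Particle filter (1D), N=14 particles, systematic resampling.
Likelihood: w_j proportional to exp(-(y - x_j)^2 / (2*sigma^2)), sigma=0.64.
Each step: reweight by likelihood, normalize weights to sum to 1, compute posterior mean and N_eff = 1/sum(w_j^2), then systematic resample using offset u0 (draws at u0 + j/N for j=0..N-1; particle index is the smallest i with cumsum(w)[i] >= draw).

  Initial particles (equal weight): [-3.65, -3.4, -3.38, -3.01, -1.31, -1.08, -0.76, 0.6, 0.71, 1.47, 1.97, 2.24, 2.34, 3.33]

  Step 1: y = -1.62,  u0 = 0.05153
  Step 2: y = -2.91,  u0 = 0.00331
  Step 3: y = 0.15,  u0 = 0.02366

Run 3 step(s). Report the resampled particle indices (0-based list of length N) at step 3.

resampled_idx = [11, 11, 11, 11, 11, 12, 12, 12, 12, 12, 13, 13, 13, 13]

step 1: w=[0.0030, 0.0098, 0.0106, 0.0441, 0.4148, 0.3268, 0.1891, 0.0011, 0.0006, 0.0000, 0.0000, 0.0000, 0.0000, 0.0000]  mean=-1.2519  Neff=3.1568  idx=[3, 4, 4, 4, 4, 4, 4, 5, 5, 5, 5, 6, 6, 6]
step 2: w=[0.7432, 0.0331, 0.0331, 0.0331, 0.0331, 0.0331, 0.0331, 0.0126, 0.0126, 0.0126, 0.0126, 0.0027, 0.0027, 0.0027]  mean=-2.5574  Neff=1.7871  idx=[0, 0, 0, 0, 0, 0, 0, 0, 0, 0, 0, 2, 4, 6]
step 3: w=[0.0000, 0.0000, 0.0000, 0.0000, 0.0000, 0.0000, 0.0000, 0.0000, 0.0000, 0.0000, 0.0000, 0.3332, 0.3332, 0.3332]  mean=-1.3104  Neff=3.0015  idx=[11, 11, 11, 11, 11, 12, 12, 12, 12, 12, 13, 13, 13, 13]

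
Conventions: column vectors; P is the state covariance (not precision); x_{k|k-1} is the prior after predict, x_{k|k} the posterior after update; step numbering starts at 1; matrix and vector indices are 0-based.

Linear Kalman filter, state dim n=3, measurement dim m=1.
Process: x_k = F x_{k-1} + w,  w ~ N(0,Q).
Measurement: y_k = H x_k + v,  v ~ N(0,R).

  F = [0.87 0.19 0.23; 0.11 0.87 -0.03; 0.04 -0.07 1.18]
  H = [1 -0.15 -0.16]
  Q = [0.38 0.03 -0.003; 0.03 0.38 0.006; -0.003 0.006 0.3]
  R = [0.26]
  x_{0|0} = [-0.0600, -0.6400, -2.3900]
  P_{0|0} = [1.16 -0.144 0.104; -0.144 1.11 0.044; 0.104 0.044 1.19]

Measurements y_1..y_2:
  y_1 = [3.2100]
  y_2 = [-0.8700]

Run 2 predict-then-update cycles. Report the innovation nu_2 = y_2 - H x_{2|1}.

step 1: x^-=[-0.7235, -0.4917, -2.7778]  P^-=[1.3589 0.2128 0.4701; 0.2128 1.2047 -0.0439; 0.4701 -0.0439 1.9676]  S=[1.4800]  K=[0.8458; 0.0264; 0.1094]  nu=[3.4153]  x^+=[2.1651, -0.4016, -2.4042]  P^+=[0.3002 0.1797 0.3332; 0.1797 1.2037 -0.0482; 0.3332 -0.0482 1.9499]
step 2: x^-=[1.2544, -0.0391, -2.7223]  P^-=[0.9424 0.3744 0.8462; 0.3744 1.3312 -0.1368; 0.8462 -0.1368 3.0598]  S=[0.9210]  K=[0.8152; 0.2135; 0.4095]  nu=[-2.5658]  x^+=[-0.8373, -0.5868, -3.7729]  P^+=[0.3303 0.2141 0.5387; 0.2141 1.2892 -0.2173; 0.5387 -0.2173 2.9054]

innov = [-2.5658]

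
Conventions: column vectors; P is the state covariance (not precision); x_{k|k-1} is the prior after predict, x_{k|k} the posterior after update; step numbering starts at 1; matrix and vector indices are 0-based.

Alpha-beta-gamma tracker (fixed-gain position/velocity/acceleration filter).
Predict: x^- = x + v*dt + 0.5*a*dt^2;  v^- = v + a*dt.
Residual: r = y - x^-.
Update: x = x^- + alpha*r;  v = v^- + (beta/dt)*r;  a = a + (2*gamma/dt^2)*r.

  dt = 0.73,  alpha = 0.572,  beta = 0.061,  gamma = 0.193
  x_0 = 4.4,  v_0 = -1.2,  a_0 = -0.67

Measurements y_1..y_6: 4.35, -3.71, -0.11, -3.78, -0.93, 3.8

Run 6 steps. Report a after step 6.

a_post = 14.0114

step 1: x_pred=3.3455  r=1.0045  x^+=3.9201  v^+=-1.6052  a^+=0.0576
step 2: x_pred=2.7636  r=-6.4736  x^+=-0.9393  v^+=-2.1041  a^+=-4.6315
step 3: x_pred=-3.7093  r=3.5993  x^+=-1.6505  v^+=-5.1843  a^+=-2.0244
step 4: x_pred=-5.9744  r=2.1944  x^+=-4.7192  v^+=-6.4787  a^+=-0.4349
step 5: x_pred=-9.5646  r=8.6346  x^+=-4.6256  v^+=-6.0747  a^+=5.8195
step 6: x_pred=-7.5095  r=11.3095  x^+=-1.0405  v^+=-0.8814  a^+=14.0114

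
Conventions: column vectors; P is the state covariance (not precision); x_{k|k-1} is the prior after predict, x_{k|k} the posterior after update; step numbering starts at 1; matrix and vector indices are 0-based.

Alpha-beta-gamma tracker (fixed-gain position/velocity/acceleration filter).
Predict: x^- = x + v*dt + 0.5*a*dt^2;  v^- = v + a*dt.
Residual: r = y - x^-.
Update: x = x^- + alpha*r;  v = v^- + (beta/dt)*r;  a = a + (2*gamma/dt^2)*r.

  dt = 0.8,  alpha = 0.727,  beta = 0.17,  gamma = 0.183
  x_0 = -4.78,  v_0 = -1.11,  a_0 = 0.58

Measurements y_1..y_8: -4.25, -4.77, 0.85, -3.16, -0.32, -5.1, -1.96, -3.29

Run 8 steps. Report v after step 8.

step 1: x_pred=-5.4824  r=1.2324  x^+=-4.5864  v^+=-0.3841  a^+=1.2848
step 2: x_pred=-4.4826  r=-0.2874  x^+=-4.6915  v^+=0.5826  a^+=1.1204
step 3: x_pred=-3.8669  r=4.7169  x^+=-0.4377  v^+=2.4813  a^+=3.8179
step 4: x_pred=2.7691  r=-5.9291  x^+=-1.5414  v^+=4.2757  a^+=0.4272
step 5: x_pred=2.0159  r=-2.3359  x^+=0.3177  v^+=4.1211  a^+=-0.9086
step 6: x_pred=3.3238  r=-8.4238  x^+=-2.8003  v^+=1.6041  a^+=-5.7260
step 7: x_pred=-3.3493  r=1.3893  x^+=-2.3393  v^+=-2.6814  a^+=-4.9315
step 8: x_pred=-6.0625  r=2.7725  x^+=-4.0469  v^+=-6.0375  a^+=-3.3460

v_post = -6.0375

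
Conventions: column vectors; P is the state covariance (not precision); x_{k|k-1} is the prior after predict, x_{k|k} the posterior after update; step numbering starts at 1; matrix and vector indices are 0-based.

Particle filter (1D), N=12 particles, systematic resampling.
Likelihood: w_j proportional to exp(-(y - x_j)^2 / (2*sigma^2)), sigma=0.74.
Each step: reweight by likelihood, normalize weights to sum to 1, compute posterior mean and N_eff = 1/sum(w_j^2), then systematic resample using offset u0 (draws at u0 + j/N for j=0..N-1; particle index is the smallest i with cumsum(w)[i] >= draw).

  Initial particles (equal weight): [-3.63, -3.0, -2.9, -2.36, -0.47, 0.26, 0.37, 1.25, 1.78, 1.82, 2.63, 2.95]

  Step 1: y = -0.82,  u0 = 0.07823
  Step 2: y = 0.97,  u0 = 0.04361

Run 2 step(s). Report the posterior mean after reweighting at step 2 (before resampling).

step 1: w=[0.0004, 0.0077, 0.0114, 0.0681, 0.5307, 0.2046, 0.1629, 0.0119, 0.0012, 0.0010, 0.0000, 0.0000]  mean=-0.3356  Neff=2.8169  idx=[3, 4, 4, 4, 4, 4, 4, 5, 5, 6, 6, 7]
step 2: w=[0.0000, 0.0332, 0.0332, 0.0332, 0.0332, 0.0332, 0.0332, 0.1391, 0.1391, 0.1587, 0.1587, 0.2052]  mean=0.3527  Neff=7.2569  idx=[2, 4, 7, 7, 8, 8, 9, 9, 10, 10, 11, 11]

post_mean = 0.3527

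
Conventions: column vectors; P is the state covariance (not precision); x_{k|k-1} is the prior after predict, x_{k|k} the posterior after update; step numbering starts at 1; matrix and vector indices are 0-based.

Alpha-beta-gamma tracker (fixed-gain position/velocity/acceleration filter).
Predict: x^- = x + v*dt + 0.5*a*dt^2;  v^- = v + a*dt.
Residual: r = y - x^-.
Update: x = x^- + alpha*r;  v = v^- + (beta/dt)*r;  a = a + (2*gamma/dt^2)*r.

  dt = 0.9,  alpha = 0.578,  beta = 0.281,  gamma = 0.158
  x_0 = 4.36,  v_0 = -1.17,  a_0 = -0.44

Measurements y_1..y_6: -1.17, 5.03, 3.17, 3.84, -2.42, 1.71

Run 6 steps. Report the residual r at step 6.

resid = -0.9140

step 1: x_pred=3.1288  r=-4.2988  x^+=0.6441  v^+=-2.9082  a^+=-2.1171
step 2: x_pred=-2.8307  r=7.8607  x^+=1.7128  v^+=-2.3593  a^+=0.9496
step 3: x_pred=-0.0260  r=3.1960  x^+=1.8213  v^+=-0.5068  a^+=2.1964
step 4: x_pred=2.2547  r=1.5853  x^+=3.1710  v^+=1.9649  a^+=2.8148
step 5: x_pred=6.0795  r=-8.4995  x^+=1.1668  v^+=1.8446  a^+=-0.5010
step 6: x_pred=2.6240  r=-0.9140  x^+=2.0957  v^+=1.1083  a^+=-0.8576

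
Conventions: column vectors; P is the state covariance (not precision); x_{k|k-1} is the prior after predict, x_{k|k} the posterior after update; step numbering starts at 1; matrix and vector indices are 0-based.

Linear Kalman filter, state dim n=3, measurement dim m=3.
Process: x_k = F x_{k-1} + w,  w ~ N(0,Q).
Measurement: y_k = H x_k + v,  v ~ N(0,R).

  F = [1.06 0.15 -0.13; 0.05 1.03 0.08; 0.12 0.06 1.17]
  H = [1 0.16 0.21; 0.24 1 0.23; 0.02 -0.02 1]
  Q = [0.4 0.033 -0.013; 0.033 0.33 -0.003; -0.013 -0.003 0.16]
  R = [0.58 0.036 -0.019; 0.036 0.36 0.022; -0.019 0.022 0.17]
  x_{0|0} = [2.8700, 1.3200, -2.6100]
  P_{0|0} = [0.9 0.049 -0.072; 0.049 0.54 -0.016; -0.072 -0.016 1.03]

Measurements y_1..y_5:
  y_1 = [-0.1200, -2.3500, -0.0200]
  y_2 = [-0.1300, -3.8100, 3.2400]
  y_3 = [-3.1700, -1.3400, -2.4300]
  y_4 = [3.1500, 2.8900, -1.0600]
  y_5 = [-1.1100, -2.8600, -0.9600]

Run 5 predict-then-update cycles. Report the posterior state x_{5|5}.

x_post = [0.0596, -1.2248, -1.0580]

step 1: x^-=[3.5795, 1.2943, -2.6301]  P^-=[1.4768 0.2036 -0.1372; 0.2036 0.9136 0.1141; -0.1372 0.1141 1.5631]  S=[2.1644 0.8132 0.2125; 0.8132 1.5764 0.4535; 0.2125 0.4535 1.7239]  K=[0.6910 0.0224 -0.1559; -0.0796 0.7018 -0.1169; 0.0007 0.0208 0.8983]  nu=[-3.3543, -3.8985, 2.5644]  x^+=[0.7749, -1.4745, -0.4101]  P^+=[0.4246 -0.0612 -0.0488; -0.0612 0.2611 0.0035; -0.0488 0.0035 0.1542]
step 2: x^-=[0.6536, -1.5128, -0.4752]  P^-=[0.8794 0.0227 -0.0443; 0.0227 0.6029 0.0233; -0.0443 0.0233 0.3640]  S=[1.4811 0.3781 0.0319; 0.3781 1.0496 0.1106; 0.0319 0.1106 0.5319]  K=[0.5892 0.0101 -0.0885; -0.0727 0.6218 -0.1029; 0.0049 0.0187 0.6777]  nu=[-0.4417, -2.3447, 3.6719]  x^+=[0.0446, -3.3165, 1.9672]  P^+=[0.3599 -0.0556 -0.0343; -0.0556 0.2315 0.0033; -0.0343 0.0033 0.1163]
step 3: x^-=[-0.7059, -3.2564, 2.1079]  P^-=[0.8032 0.0225 -0.0288; 0.0225 0.5718 0.0190; -0.0288 0.0190 0.3152]  S=[1.4081 0.3554 0.0350; 0.3554 1.0111 0.0991; 0.0350 0.0991 0.4838]  K=[0.5669 0.0140 -0.0713; -0.0674 0.6090 -0.1033; 0.0082 0.0175 0.6453]  nu=[-2.3857, 1.6010, -4.5890]  x^+=[-1.7089, -1.6464, -0.8450]  P^+=[0.3454 -0.0520 -0.0305; -0.0520 0.2264 0.0027; -0.0305 0.0027 0.1106]
step 4: x^-=[-1.9486, -1.8488, -1.2926]  P^-=[0.7868 0.0253 -0.0250; 0.0253 0.5666 0.0180; -0.0250 0.0180 0.3082]  S=[1.3937 0.3541 0.0369; 0.3541 1.0059 0.0975; 0.0369 0.0975 0.4770]  K=[0.5614 0.0161 -0.0672; -0.0654 0.6065 -0.1039; 0.0093 0.0171 0.6401]  nu=[5.6658, 5.5038, 0.2346]  x^+=[1.3048, 1.0943, -0.9959]  P^+=[0.3418 -0.0507 -0.0296; -0.0507 0.2253 0.0024; -0.0296 0.0024 0.1097]
step 5: x^-=[1.6767, 1.1127, -0.9430]  P^-=[0.7829 0.0264 -0.0241; 0.0264 0.5655 0.0178; -0.0241 0.0178 0.3072]  S=[1.3904 0.3543 0.0374; 0.3543 1.0051 0.0973; 0.0374 0.0973 0.4760]  K=[0.5600 0.0168 -0.0664; -0.0648 0.6060 -0.1041; 0.0095 0.0170 0.6393]  nu=[-2.7667, -4.1582, -0.0283]  x^+=[0.0596, -1.2248, -1.0580]  P^+=[0.3409 -0.0503 -0.0294; -0.0503 0.2251 0.0024; -0.0294 0.0024 0.1095]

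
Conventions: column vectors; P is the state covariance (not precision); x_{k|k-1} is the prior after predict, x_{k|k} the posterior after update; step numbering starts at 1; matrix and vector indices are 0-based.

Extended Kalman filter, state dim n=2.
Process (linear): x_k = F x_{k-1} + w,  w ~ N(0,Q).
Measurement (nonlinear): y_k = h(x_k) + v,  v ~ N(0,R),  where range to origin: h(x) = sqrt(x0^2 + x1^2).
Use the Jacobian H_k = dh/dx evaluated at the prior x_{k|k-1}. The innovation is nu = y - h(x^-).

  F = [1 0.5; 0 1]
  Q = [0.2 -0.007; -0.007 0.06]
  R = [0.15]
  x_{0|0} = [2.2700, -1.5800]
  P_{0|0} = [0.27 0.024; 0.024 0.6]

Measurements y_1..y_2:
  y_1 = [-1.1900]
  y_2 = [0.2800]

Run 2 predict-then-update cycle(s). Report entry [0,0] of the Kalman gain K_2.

step 1: x^-=[1.4800, -1.5800]  P^-=[0.6440 0.3170; 0.3170 0.6600]  H_jac=[0.6836 -0.7298]  S=[0.4862]  K=[0.4297; -0.5450]  nu=[-3.3549]  x^+=[0.0385, 0.2484]  P^+=[0.5542 0.4309; 0.4309 0.5156]
step 2: x^-=[0.1627, 0.2484]  P^-=[1.3140 0.6816; 0.6816 0.5756]  H_jac=[0.5479 0.8365]  S=[1.5721]  K=[0.8207; 0.5438]  nu=[-0.0169]  x^+=[0.1488, 0.2392]  P^+=[0.2552 -0.0200; -0.0200 0.1106]

K[0,0] = 0.8207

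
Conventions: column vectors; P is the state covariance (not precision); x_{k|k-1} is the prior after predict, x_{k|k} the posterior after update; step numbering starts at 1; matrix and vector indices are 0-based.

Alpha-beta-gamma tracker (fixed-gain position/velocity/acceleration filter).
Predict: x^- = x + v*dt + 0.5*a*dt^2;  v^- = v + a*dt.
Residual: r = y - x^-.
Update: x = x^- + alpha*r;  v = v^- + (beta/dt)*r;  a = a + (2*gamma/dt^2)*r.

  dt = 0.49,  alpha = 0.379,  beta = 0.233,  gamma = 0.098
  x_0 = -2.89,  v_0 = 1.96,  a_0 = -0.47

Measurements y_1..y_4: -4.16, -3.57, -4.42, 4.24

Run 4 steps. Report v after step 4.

step 1: x_pred=-1.9860  r=-2.1740  x^+=-2.8100  v^+=0.6960  a^+=-2.2447
step 2: x_pred=-2.7384  r=-0.8316  x^+=-3.0536  v^+=-0.7994  a^+=-2.9235
step 3: x_pred=-3.7962  r=-0.6238  x^+=-4.0326  v^+=-2.5285  a^+=-3.4327
step 4: x_pred=-5.6837  r=9.9237  x^+=-1.9226  v^+=0.5083  a^+=4.6683

v_post = 0.5083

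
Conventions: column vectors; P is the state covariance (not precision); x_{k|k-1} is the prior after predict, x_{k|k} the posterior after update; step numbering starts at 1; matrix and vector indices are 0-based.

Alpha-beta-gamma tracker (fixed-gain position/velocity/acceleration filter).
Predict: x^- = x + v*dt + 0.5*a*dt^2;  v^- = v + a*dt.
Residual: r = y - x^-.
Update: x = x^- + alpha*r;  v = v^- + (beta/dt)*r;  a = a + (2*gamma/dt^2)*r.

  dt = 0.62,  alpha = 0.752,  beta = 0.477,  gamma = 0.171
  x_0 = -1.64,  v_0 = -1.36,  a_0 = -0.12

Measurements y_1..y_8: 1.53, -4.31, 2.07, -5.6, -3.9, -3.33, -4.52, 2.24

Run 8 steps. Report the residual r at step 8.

resid = 7.2120

step 1: x_pred=-2.5063  r=4.0363  x^+=0.5290  v^+=1.6709  a^+=3.4711
step 2: x_pred=2.2321  r=-6.5421  x^+=-2.6876  v^+=-1.2102  a^+=-2.3494
step 3: x_pred=-3.8895  r=5.9595  x^+=0.5921  v^+=1.9181  a^+=2.9527
step 4: x_pred=2.3487  r=-7.9487  x^+=-3.6287  v^+=-2.3667  a^+=-4.1193
step 5: x_pred=-5.8878  r=1.9878  x^+=-4.3930  v^+=-3.3914  a^+=-2.3508
step 6: x_pred=-6.9474  r=3.6174  x^+=-4.2271  v^+=-2.0657  a^+=0.8676
step 7: x_pred=-5.3411  r=0.8211  x^+=-4.7236  v^+=-0.8961  a^+=1.5982
step 8: x_pred=-4.9720  r=7.2120  x^+=0.4514  v^+=5.6434  a^+=8.0147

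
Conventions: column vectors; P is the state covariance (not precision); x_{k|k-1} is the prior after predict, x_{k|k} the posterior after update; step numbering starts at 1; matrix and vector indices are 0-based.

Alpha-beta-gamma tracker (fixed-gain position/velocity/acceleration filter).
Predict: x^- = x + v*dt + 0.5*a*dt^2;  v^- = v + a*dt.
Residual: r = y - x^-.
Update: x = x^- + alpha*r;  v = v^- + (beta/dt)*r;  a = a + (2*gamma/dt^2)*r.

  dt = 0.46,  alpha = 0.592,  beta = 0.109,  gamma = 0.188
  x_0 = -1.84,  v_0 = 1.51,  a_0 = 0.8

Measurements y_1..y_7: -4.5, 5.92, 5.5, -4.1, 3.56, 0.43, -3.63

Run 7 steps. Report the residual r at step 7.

step 1: x_pred=-1.0608  r=-3.4392  x^+=-3.0968  v^+=1.0630  a^+=-5.3113
step 2: x_pred=-3.1697  r=9.0897  x^+=2.2114  v^+=0.7737  a^+=10.8406
step 3: x_pred=3.7142  r=1.7858  x^+=4.7714  v^+=6.1835  a^+=14.0138
step 4: x_pred=9.0985  r=-13.1985  x^+=1.2850  v^+=9.5024  a^+=-9.4391
step 5: x_pred=4.6574  r=-1.0974  x^+=4.0077  v^+=4.9003  a^+=-11.3892
step 6: x_pred=5.0569  r=-4.6269  x^+=2.3178  v^+=-1.4351  a^+=-19.6109
step 7: x_pred=-0.4172  r=-3.2128  x^+=-2.3192  v^+=-11.2174  a^+=-25.3199

resid = -3.2128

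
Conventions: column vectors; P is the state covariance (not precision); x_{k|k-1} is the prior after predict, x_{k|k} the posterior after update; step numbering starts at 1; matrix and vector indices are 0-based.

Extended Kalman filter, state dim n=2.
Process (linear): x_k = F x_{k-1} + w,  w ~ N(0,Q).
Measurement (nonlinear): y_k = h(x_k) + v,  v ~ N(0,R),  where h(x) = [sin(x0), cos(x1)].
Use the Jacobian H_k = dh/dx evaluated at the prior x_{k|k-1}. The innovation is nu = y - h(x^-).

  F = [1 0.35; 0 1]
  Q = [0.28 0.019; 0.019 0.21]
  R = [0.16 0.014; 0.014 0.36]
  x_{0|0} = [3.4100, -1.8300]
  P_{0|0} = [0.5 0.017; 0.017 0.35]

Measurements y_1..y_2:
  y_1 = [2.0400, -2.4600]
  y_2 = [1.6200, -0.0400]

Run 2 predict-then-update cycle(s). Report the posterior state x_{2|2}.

x_post = [1.1798, -3.1939]

step 1: x^-=[2.7695, -1.8300]  P^-=[0.8348 0.1585; 0.1585 0.5600]  H_jac=[-0.9316 0.0000; 0.0000 0.9666]  S=[0.8844 -0.1287; -0.1287 0.8832]  K=[-0.8725 0.0463; -0.0794 0.6013]  nu=[1.6764, -2.2037]  x^+=[1.2047, -3.2882]  P^+=[0.1492 0.0046; 0.0046 0.2228]
step 2: x^-=[0.0539, -3.2882]  P^-=[0.4597 0.1016; 0.1016 0.4328]  H_jac=[0.9985 0.0000; 0.0000 -0.1461]  S=[0.6183 -0.0008; -0.0008 0.3692]  K=[0.7423 -0.0385; 0.1638 -0.1709]  nu=[1.5662, 0.9493]  x^+=[1.1798, -3.1939]  P^+=[0.1184 0.0239; 0.0239 0.4054]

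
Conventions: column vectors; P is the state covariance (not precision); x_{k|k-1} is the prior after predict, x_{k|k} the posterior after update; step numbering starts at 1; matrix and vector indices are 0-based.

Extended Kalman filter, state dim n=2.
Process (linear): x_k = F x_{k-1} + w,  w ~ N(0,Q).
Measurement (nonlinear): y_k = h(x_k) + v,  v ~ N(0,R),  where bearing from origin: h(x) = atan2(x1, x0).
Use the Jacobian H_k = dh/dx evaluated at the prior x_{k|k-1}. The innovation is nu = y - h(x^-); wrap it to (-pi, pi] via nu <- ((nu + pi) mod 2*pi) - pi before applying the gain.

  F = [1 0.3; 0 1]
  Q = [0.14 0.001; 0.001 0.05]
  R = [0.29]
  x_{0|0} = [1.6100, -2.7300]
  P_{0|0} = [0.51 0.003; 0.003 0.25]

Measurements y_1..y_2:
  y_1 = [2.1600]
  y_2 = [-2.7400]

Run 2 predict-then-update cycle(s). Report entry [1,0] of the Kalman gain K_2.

step 1: x^-=[0.7910, -2.7300]  P^-=[0.6743 0.0790; 0.0790 0.3000]  H_jac=[0.3379 0.0979]  S=[0.3751]  K=[0.6281; 0.1495]  nu=[-2.8344]  x^+=[-0.9893, -3.1537]  P^+=[0.5263 0.0438; 0.0438 0.2916]
step 2: x^-=[-1.9354, -3.1537]  P^-=[0.7188 0.1323; 0.1323 0.3416]  H_jac=[0.2303 -0.1414]  S=[0.3264]  K=[0.4501; -0.0546]  nu=[-0.6188]  x^+=[-2.2139, -3.1199]  P^+=[0.6527 0.1403; 0.1403 0.3406]

K[1,0] = -0.0546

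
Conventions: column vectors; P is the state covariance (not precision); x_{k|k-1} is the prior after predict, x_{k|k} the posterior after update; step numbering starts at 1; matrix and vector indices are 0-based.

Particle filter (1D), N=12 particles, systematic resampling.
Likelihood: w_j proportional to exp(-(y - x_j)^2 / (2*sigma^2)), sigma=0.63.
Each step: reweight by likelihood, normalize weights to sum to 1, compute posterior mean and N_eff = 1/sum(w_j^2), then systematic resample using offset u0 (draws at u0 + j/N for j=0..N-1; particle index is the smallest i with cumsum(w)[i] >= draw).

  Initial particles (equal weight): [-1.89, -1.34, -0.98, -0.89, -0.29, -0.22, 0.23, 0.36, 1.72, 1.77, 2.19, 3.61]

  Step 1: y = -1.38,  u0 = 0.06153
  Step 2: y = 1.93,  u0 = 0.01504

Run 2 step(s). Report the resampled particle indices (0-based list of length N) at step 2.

step 1: w=[0.1925, 0.2666, 0.2184, 0.1974, 0.0598, 0.0490, 0.0102, 0.0059, 0.0000, 0.0000, 0.0000, 0.0000]  mean=-1.1346  Neff=4.9756  idx=[0, 0, 1, 1, 1, 2, 2, 2, 3, 3, 4, 5]
step 2: w=[0.0000, 0.0000, 0.0003, 0.0003, 0.0003, 0.0045, 0.0045, 0.0045, 0.0087, 0.0087, 0.3920, 0.5762]  mean=-0.2703  Neff=2.0581  idx=[8, 10, 10, 10, 10, 11, 11, 11, 11, 11, 11, 11]

resampled_idx = [8, 10, 10, 10, 10, 11, 11, 11, 11, 11, 11, 11]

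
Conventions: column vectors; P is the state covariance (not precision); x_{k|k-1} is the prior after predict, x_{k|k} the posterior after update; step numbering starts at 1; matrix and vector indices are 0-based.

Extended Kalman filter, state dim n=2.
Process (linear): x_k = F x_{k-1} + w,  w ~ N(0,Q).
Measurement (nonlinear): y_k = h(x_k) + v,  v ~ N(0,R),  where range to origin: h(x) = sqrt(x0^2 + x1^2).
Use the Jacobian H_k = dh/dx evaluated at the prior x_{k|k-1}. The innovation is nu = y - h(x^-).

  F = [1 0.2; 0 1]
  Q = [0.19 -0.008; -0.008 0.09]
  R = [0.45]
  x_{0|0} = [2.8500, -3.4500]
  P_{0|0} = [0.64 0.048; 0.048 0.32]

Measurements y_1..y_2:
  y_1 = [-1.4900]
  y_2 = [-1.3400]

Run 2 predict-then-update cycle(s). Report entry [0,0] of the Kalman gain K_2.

step 1: x^-=[2.1600, -3.4500]  P^-=[0.8620 0.1040; 0.1040 0.4100]  H_jac=[0.5307 -0.8476]  S=[0.8937]  K=[0.4132; -0.3271]  nu=[-5.5604]  x^+=[-0.1375, -1.6313]  P^+=[0.7094 0.2248; 0.2248 0.3144]
step 2: x^-=[-0.4638, -1.6313]  P^-=[1.0019 0.2797; 0.2797 0.4044]  H_jac=[-0.2735 -0.9619]  S=[1.0462]  K=[-0.5190; -0.4449]  nu=[-3.0360]  x^+=[1.1119, -0.2806]  P^+=[0.7201 0.0381; 0.0381 0.1973]

K[0,0] = -0.5190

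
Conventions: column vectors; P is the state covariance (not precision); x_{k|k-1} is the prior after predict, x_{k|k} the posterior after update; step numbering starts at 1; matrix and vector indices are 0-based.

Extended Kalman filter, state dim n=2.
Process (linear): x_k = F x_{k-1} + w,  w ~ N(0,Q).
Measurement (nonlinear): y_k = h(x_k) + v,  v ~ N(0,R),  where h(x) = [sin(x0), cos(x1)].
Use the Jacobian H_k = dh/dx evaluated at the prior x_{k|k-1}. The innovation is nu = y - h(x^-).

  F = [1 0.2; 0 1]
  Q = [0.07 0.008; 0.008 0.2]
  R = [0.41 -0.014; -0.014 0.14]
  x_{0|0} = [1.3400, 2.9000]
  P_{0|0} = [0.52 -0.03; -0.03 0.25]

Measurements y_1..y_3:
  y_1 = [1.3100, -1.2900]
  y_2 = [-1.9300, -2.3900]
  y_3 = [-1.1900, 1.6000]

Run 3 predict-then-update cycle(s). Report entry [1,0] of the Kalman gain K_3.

K[1,0] = 0.0559

step 1: x^-=[1.9200, 2.9000]  P^-=[0.5880 0.0280; 0.0280 0.4500]  H_jac=[-0.3421 0.0000; 0.0000 -0.2392]  S=[0.4788 -0.0117; -0.0117 0.1658]  K=[-0.4219 -0.0702; -0.0360 -0.6521]  nu=[0.3704, -0.3190]  x^+=[1.7862, 3.0947]  P^+=[0.5027 0.0164; 0.0164 0.3795]
step 2: x^-=[2.4051, 3.0947]  P^-=[0.5944 0.1003; 0.1003 0.5795]  H_jac=[-0.7408 0.0000; 0.0000 -0.0469]  S=[0.7362 -0.0105; -0.0105 0.1413]  K=[-0.5992 -0.0779; -0.1038 -0.1999]  nu=[-2.6017, -1.3911]  x^+=[4.0724, 3.6428]  P^+=[0.3302 0.0537; 0.0537 0.5663]
step 3: x^-=[4.8010, 3.6428]  P^-=[0.4443 0.1749; 0.1749 0.7663]  H_jac=[0.0885 0.0000; 0.0000 0.4805]  S=[0.4135 -0.0066; -0.0066 0.3169]  K=[0.0993 0.2673; 0.0559 1.1630]  nu=[-0.1939, 2.4770]  x^+=[5.4437, 6.5127]  P^+=[0.4179 0.0750; 0.0750 0.3372]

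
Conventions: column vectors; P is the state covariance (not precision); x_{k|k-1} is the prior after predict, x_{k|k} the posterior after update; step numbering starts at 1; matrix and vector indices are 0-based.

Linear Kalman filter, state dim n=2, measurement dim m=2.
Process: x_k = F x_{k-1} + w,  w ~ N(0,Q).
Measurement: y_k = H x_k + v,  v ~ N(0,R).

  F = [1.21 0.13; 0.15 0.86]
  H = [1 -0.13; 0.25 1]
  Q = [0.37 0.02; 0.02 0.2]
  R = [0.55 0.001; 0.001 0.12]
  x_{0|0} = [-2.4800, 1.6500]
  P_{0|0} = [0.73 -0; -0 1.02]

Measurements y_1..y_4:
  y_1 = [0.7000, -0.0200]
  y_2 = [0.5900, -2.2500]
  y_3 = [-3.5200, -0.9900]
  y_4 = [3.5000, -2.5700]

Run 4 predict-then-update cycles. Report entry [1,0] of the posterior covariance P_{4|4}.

step 1: x^-=[-2.7863, 1.0470]  P^-=[1.4560 0.2665; 0.2665 0.9708]  S=[1.9531 0.4967; 0.4967 1.3151]  K=[0.6702 0.2264; -0.1424 0.8427]  nu=[3.6224, -0.3704]  x^+=[-0.4425, 0.2189]  P^+=[0.3607 -0.0623; -0.0623 0.1166]
step 2: x^-=[-0.5069, 0.1219]  P^-=[0.8805 0.0324; 0.0324 0.2782]  S=[1.4268 0.2163; 0.2163 0.4695]  K=[0.5726 0.2741; -0.1022 0.6570]  nu=[1.1128, -2.2451]  x^+=[-0.4851, -1.4670]  P^+=[0.3095 -0.0439; -0.0439 0.0897]
step 3: x^-=[-0.7776, -1.3344]  P^-=[0.8108 0.0397; 0.0397 0.2620]  S=[1.3550 0.2080; 0.2080 0.4525]  K=[0.5513 0.2822; -0.0948 0.6445]  nu=[-2.9158, 0.5388]  x^+=[-2.2331, -0.7107]  P^+=[0.2983 -0.0402; -0.0402 0.0873]
step 4: x^-=[-2.7944, -0.9462]  P^-=[0.7956 0.0413; 0.0413 0.2609]  S=[1.3392 0.2060; 0.2060 0.4513]  K=[0.5465 0.2829; -0.0935 0.6437]  nu=[6.1714, -0.9252]  x^+=[0.3167, -2.1185]  P^+=[0.2957 -0.0394; -0.0394 0.0870]

P_post[1,0] = -0.0394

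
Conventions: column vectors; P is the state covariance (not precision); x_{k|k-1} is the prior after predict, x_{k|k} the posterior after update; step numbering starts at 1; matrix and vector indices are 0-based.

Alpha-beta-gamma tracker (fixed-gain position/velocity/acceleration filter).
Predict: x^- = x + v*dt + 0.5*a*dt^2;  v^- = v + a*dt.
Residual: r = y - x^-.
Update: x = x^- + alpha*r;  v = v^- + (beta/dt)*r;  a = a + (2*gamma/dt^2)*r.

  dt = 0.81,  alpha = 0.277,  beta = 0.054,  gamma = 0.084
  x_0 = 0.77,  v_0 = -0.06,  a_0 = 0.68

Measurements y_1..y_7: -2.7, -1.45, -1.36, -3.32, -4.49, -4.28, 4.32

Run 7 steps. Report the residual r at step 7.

resid = 13.3094

step 1: x_pred=0.9445  r=-3.6445  x^+=-0.0650  v^+=0.2478  a^+=-0.2532
step 2: x_pred=0.0526  r=-1.5026  x^+=-0.3636  v^+=-0.0574  a^+=-0.6380
step 3: x_pred=-0.6194  r=-0.7406  x^+=-0.8245  v^+=-0.6236  a^+=-0.8276
step 4: x_pred=-1.6011  r=-1.7189  x^+=-2.0772  v^+=-1.4085  a^+=-1.2677
step 5: x_pred=-3.6340  r=-0.8560  x^+=-3.8711  v^+=-2.4924  a^+=-1.4869
step 6: x_pred=-6.3778  r=2.0978  x^+=-5.7967  v^+=-3.5570  a^+=-0.9498
step 7: x_pred=-8.9894  r=13.3094  x^+=-5.3027  v^+=-3.4390  a^+=2.4582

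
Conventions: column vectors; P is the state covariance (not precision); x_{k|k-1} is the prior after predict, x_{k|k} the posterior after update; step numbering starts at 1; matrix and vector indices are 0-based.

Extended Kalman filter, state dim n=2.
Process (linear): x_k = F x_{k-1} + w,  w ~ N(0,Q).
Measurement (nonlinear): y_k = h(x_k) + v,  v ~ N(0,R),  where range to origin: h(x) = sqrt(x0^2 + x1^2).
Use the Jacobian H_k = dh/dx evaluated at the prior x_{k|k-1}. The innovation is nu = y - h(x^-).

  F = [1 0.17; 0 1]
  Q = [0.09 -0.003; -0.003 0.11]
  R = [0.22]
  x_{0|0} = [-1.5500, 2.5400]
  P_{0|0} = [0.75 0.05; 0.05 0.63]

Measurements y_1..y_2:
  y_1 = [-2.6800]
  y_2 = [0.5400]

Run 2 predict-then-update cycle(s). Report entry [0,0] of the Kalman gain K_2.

K[0,0] = -0.5666

step 1: x^-=[-1.1182, 2.5400]  P^-=[0.8752 0.1541; 0.1541 0.7400]  H_jac=[-0.4029 0.9152]  S=[0.8683]  K=[-0.2437; 0.7085]  nu=[-5.4552]  x^+=[0.2112, -1.3250]  P^+=[0.8236 0.3040; 0.3040 0.3041]
step 2: x^-=[-0.0140, -1.3250]  P^-=[1.0258 0.3527; 0.3527 0.4141]  H_jac=[-0.0106 -0.9999]  S=[0.6417]  K=[-0.5666; -0.6512]  nu=[-0.7851]  x^+=[0.4308, -0.8138]  P^+=[0.8198 0.1160; 0.1160 0.1420]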